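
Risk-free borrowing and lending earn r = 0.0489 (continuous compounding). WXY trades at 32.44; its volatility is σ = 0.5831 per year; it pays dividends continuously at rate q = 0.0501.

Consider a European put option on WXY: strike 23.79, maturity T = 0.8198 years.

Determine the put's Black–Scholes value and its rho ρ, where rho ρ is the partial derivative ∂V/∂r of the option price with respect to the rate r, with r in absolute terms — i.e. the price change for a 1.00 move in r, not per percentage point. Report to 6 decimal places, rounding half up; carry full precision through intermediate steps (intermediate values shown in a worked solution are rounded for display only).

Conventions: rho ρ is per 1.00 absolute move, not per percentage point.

σ√T = 0.5831·√0.8198 = 0.527955
d₁ = (ln(S/K) + (r−q+σ²/2)T) / (σ√T) = (ln(32.44/23.79) + (0.0489−0.0501+0.5831²/2)·0.8198) / 0.527955 = (0.310127 + 0.138385) / 0.527955 = 0.849526
d₂ = d₁ − σ√T = 0.849526 − 0.527955 = 0.321571
e^{−rT} = 0.960705
e^{−qT} = 0.959760
N(−d₁) = 0.197794,  N(−d₂) = 0.373889
Put price V = K·e^{−rT}·N(−d₂) − S·e^{−qT}·N(−d₁) = 8.545295 − 6.158253 = 2.387042
ρ = −K·T·e^{−rT}·N(−d₂) = -7.005433

price = 2.387042
ρ = -7.005433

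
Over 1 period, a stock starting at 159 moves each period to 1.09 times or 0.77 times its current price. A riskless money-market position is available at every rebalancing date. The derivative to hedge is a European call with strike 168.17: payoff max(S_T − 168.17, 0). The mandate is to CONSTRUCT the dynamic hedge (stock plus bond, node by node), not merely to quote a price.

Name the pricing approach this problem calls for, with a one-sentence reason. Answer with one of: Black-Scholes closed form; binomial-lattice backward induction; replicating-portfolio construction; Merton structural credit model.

framework: replicating-portfolio construction

Key observation: since the answer must list Δ and B at each node of the 1.09/0.77 lattice on 159, the replicating-portfolio method — solving the two-state system at every node — is the one that applies.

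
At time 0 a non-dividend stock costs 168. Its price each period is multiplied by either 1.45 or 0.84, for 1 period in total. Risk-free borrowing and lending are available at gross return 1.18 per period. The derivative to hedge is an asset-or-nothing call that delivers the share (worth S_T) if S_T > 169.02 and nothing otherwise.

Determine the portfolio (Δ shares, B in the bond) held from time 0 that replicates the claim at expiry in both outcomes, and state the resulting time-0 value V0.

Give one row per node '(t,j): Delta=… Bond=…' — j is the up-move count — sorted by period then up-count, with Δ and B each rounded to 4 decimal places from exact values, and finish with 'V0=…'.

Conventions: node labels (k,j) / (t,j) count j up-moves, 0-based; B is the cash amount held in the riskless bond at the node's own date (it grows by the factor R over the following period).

(0,0): Delta=2.3770 Bond=-284.2790
V0=115.0653

Arbitrage-free pricing uses the up-move probability p* = (R−d)/(u−d) = 0.5574, discounting each step at R = 1.18.
Payoffs at expiry: V(1,0)=0.0000, V(1,1)=243.6000
Node (0,0) S=168.0000: V=(p*·243.6000+(1−p*)·0.0000)/1.18=115.0653; Δ=(243.6000−0.0000)/(243.6000−141.1200)=2.3770; B=V−Δ·S=-284.2790
Sanity check at the root: Δ(0,0)·S0 + B(0,0) reproduces V0 = 115.0653.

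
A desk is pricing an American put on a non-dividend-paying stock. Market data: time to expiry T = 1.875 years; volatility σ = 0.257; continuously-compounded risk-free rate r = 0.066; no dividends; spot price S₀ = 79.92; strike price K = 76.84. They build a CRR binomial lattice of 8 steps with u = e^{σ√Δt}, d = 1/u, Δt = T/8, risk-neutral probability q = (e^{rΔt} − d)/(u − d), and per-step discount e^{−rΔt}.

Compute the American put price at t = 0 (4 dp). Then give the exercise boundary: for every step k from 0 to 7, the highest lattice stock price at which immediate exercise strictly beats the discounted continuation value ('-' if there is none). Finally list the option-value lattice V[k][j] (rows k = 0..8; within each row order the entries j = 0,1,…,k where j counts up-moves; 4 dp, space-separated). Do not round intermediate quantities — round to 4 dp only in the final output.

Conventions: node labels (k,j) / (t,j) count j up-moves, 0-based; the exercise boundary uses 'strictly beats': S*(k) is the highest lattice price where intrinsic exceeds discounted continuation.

Δt=0.23438, u=1.13249, d=0.88301, q=0.53142, disc=e^(-rΔt)=0.98465
k=8 terminal: V=max(K-S,0) → 47.3022 38.9568 28.2534 14.5259 0.0000 0.0000 0.0000 0.0000 0.0000
k=7: j=0 S=33.4512 intr=43.3888 cont=42.2093 V=43.3888[EX]; j=1 S=42.9024 intr=33.9376 cont=32.7581 V=33.9376[EX]; j=2 S=55.0239 intr=21.8161 cont=20.6366 V=21.8161[EX]; j=3 S=70.5701 intr=6.2699 cont=6.7021 V=6.7021[hold]; j=4 S=90.5087 intr=0.0000 cont=0.0000 V=0.0000[hold]; j=5 S=116.0806 intr=0.0000 cont=0.0000 V=0.0000[hold]; j=6 S=148.8775 intr=0.0000 cont=0.0000 V=0.0000[hold]; j=7 S=190.9408 intr=0.0000 cont=0.0000 V=0.0000[hold]  S*(7)=55.0239
k=6: j=0 S=37.8832 intr=38.9568 cont=37.7773 V=38.9568[EX]; j=1 S=48.5866 intr=28.2534 cont=27.0739 V=28.2534[EX]; j=2 S=62.3141 intr=14.5259 cont=13.5726 V=14.5259[EX]; j=3 S=79.9200 intr=0.0000 cont=3.0922 V=3.0922[hold]; j=4 S=102.5003 intr=0.0000 cont=0.0000 V=0.0000[hold]; j=5 S=131.4602 intr=0.0000 cont=0.0000 V=0.0000[hold]; j=6 S=168.6025 intr=0.0000 cont=0.0000 V=0.0000[hold]  S*(6)=62.3141
k=5: j=0 S=42.9024 intr=33.9376 cont=32.7581 V=33.9376[EX]; j=1 S=55.0239 intr=21.8161 cont=20.6366 V=21.8161[EX]; j=2 S=70.5701 intr=6.2699 cont=8.3201 V=8.3201[hold]; j=3 S=90.5087 intr=0.0000 cont=1.4267 V=1.4267[hold]; j=4 S=116.0806 intr=0.0000 cont=0.0000 V=0.0000[hold]; j=5 S=148.8775 intr=0.0000 cont=0.0000 V=0.0000[hold]  S*(5)=55.0239
k=4: j=0 S=48.5866 intr=28.2534 cont=27.0739 V=28.2534[EX]; j=1 S=62.3141 intr=14.5259 cont=14.4193 V=14.5259[EX]; j=2 S=79.9200 intr=0.0000 cont=4.5854 V=4.5854[hold]; j=3 S=102.5003 intr=0.0000 cont=0.6583 V=0.6583[hold]; j=4 S=131.4602 intr=0.0000 cont=0.0000 V=0.0000[hold]  S*(4)=62.3141
k=3: j=0 S=55.0239 intr=21.8161 cont=20.6366 V=21.8161[EX]; j=1 S=70.5701 intr=6.2699 cont=9.1014 V=9.1014[hold]; j=2 S=90.5087 intr=0.0000 cont=2.4601 V=2.4601[hold]; j=3 S=116.0806 intr=0.0000 cont=0.3037 V=0.3037[hold]  S*(3)=55.0239
k=2: j=0 S=62.3141 intr=14.5259 cont=14.8281 V=14.8281[hold]; j=1 S=79.9200 intr=0.0000 cont=5.4865 V=5.4865[hold]; j=2 S=102.5003 intr=0.0000 cont=1.2940 V=1.2940[hold]  S*(2)=-
k=1: j=0 S=70.5701 intr=6.2699 cont=9.7124 V=9.7124[hold]; j=1 S=90.5087 intr=0.0000 cont=3.2085 V=3.2085[hold]  S*(1)=-
k=0: j=0 S=79.9200 intr=0.0000 cont=6.1601 V=6.1601[hold]  S*(0)=-

price = 6.1601
boundary = - - - 55.0239 62.3141 55.0239 62.3141 55.0239
tree:
6.1601
9.7124 3.2085
14.8281 5.4865 1.2940
21.8161 9.1014 2.4601 0.3037
28.2534 14.5259 4.5854 0.6583 0.0000
33.9376 21.8161 8.3201 1.4267 0.0000 0.0000
38.9568 28.2534 14.5259 3.0922 0.0000 0.0000 0.0000
43.3888 33.9376 21.8161 6.7021 0.0000 0.0000 0.0000 0.0000
47.3022 38.9568 28.2534 14.5259 0.0000 0.0000 0.0000 0.0000 0.0000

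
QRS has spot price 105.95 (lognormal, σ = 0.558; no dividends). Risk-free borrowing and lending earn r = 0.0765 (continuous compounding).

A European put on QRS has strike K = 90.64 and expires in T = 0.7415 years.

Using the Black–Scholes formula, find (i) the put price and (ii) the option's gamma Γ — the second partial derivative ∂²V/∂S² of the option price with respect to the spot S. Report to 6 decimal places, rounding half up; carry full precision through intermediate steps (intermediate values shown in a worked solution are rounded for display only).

σ√T = 0.558·√0.7415 = 0.480496
d₁ = (ln(S/K) + (r+σ²/2)T) / (σ√T) = (ln(105.95/90.64) + (0.0765+0.558²/2)·0.7415) / 0.480496 = (0.156072 + 0.172163) / 0.480496 = 0.683116
d₂ = d₁ − σ√T = 0.683116 − 0.480496 = 0.202620
e^{−rT} = 0.944854
N(−d₁) = 0.247267,  N(−d₂) = 0.419716
Put price V = K·e^{−rT}·N(−d₂) − S·N(−d₁) = 35.945134 − 26.197907 = 9.747228
φ(d₁) = (1/√(2π))·e^{−d₁²/2} = 0.315921
Γ = φ(d₁) / (S·σ·√T) = 0.006206

price = 9.747228
Γ = 0.006206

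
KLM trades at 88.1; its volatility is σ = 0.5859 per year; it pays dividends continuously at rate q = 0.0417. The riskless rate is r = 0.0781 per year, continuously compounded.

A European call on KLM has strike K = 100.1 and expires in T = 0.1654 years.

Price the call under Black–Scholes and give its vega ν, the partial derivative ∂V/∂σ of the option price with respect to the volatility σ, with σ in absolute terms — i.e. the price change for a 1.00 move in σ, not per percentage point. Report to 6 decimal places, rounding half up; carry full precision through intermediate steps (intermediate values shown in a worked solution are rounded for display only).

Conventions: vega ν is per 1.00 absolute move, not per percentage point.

price = 4.294440
ν = 13.148483

σ√T = 0.5859·√0.1654 = 0.238282
d₁ = (ln(S/K) + (r−q+σ²/2)T) / (σ√T) = (ln(88.1/100.1) + (0.0781−0.0417+0.5859²/2)·0.1654) / 0.238282 = (-0.127697 + 0.034410) / 0.238282 = -0.391500
d₂ = d₁ − σ√T = -0.391500 − 0.238282 = -0.629782
e^{−rT} = 0.987165
e^{−qT} = 0.993127
N(d₁) = 0.347714,  N(d₂) = 0.264419
Call price V = S·e^{−qT}·N(d₁) − K·e^{−rT}·N(d₂) = 30.423027 − 26.128587 = 4.294440
φ(d₁) = (1/√(2π))·e^{−d₁²/2} = 0.369511
ν = S·e^{−qT}·φ(d₁)·√T = 13.148483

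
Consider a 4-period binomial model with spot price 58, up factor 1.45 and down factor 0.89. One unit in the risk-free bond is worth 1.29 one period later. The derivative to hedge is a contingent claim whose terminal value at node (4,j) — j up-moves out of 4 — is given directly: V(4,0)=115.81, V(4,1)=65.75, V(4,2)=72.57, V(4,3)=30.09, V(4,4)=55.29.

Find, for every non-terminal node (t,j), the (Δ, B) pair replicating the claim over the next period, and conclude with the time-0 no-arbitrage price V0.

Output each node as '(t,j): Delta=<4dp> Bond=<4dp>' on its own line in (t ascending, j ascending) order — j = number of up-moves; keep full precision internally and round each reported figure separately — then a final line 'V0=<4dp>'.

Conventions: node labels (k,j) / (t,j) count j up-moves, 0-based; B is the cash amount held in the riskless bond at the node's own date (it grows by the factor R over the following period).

(0,0): Delta=-0.1344 Bond=25.9253
(1,0): Delta=-0.4776 Bond=51.1635
(1,1): Delta=-0.0501 Bond=26.3557
(2,0): Delta=-0.2842 Bond=57.1132
(2,1): Delta=-0.5251 Bond=69.5560
(2,2): Delta=0.0666 Bond=19.7761
(3,0): Delta=-2.1863 Bond=151.4493
(3,1): Delta=0.1828 Bond=42.5667
(3,2): Delta=-0.6989 Bond=108.5914
(3,3): Delta=0.2545 Bond=-7.7209
V0=18.1325

Risk-neutral probability p* = (R−d)/(u−d) = (1.29−0.89)/(1.45−0.89) = 0.7143.
At maturity the claim pays: V(4,0)=115.8100, V(4,1)=65.7500, V(4,2)=72.5700, V(4,3)=30.0900, V(4,4)=55.2900
  t=3,j=0: stock 40.8882 → up 59.2879 (V=65.7500), down 36.3905 (V=115.8100). Price 62.0565; hedge Δ=-2.1863, bond B=151.4493.
  t=3,j=1: stock 66.6156 → up 96.5926 (V=72.5700), down 59.2879 (V=65.7500). Price 54.7453; hedge Δ=0.1828, bond B=42.5667.
  t=3,j=2: stock 108.5311 → up 157.3700 (V=30.0900), down 96.5926 (V=72.5700). Price 32.7342; hedge Δ=-0.6989, bond B=108.5914.
  t=3,j=3: stock 176.8202 → up 256.3894 (V=55.2900), down 157.3700 (V=30.0900). Price 37.2791; hedge Δ=0.2545, bond B=-7.7209.
  t=2,j=0: stock 45.9418 → up 66.6156 (V=54.7453), down 40.8882 (V=62.0565). Price 44.0575; hedge Δ=-0.2842, bond B=57.1132.
  t=2,j=1: stock 74.8490 → up 108.5310 (V=32.7342), down 66.6156 (V=54.7453). Price 30.2505; hedge Δ=-0.5251, bond B=69.5560.
  t=2,j=2: stock 121.9450 → up 176.8203 (V=37.2791), down 108.5311 (V=32.7342). Price 27.8919; hedge Δ=0.0666, bond B=19.7761.
  t=1,j=0: stock 51.6200 → up 74.8490 (V=30.2505), down 45.9418 (V=44.0575). Price 26.5080; hedge Δ=-0.4776, bond B=51.1635.
  t=1,j=1: stock 84.1000 → up 121.9450 (V=27.8919), down 74.8490 (V=30.2505). Price 22.1440; hedge Δ=-0.0501, bond B=26.3557.
  t=0,j=0: stock 58.0000 → up 84.1000 (V=22.1440), down 51.6200 (V=26.5080). Price 18.1325; hedge Δ=-0.1344, bond B=25.9253.
Verification: the root portfolio costs Δ(0,0)·S0 + B(0,0) = 18.1325, matching V0.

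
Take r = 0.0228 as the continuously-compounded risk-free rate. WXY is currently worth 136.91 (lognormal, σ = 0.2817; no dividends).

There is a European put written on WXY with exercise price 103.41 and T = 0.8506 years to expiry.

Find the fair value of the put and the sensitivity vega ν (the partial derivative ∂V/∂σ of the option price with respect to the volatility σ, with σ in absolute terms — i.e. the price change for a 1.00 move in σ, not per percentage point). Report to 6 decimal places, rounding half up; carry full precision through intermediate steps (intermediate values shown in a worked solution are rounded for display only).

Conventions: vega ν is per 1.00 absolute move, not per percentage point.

σ√T = 0.2817·√0.8506 = 0.259806
d₁ = (ln(S/K) + (r+σ²/2)T) / (σ√T) = (ln(136.91/103.41) + (0.0228+0.2817²/2)·0.8506) / 0.259806 = (0.280622 + 0.053143) / 0.259806 = 1.284671
d₂ = d₁ − σ√T = 1.284671 − 0.259806 = 1.024864
e^{−rT} = 0.980793
N(−d₁) = 0.099454,  N(−d₂) = 0.152714
Put price V = K·e^{−rT}·N(−d₂) − S·N(−d₁) = 15.488795 − 13.616206 = 1.872589
φ(d₁) = (1/√(2π))·e^{−d₁²/2} = 0.174797
ν = S·φ(d₁)·√T = 22.071546

price = 1.872589
ν = 22.071546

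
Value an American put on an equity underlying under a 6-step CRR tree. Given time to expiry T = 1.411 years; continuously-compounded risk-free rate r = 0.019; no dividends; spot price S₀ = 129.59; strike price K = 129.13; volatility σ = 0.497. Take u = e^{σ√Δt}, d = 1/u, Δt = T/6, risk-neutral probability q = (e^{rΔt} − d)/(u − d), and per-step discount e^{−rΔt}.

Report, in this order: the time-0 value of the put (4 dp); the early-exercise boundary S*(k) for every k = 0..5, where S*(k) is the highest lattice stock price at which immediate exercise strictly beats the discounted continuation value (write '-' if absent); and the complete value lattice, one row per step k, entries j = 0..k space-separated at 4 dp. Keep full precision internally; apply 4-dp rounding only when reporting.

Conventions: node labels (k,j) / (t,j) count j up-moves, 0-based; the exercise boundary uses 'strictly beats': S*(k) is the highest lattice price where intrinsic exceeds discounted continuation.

price = 27.1800
boundary = - - - 62.8864 80.0255 101.8357
tree:
27.1800
38.0444 14.1313
51.3568 22.1027 4.4993
66.2436 33.6175 8.2058 0.0000
79.7120 49.1045 14.9657 0.0000 0.0000
90.2958 66.2436 27.2943 0.0000 0.0000 0.0000
98.6130 79.7120 49.1045 0.0000 0.0000 0.0000 0.0000

params: Δt=0.23517 u=1.27254 d=0.78583 q=0.44924 e^(-rΔt)=0.99554
t_6 payoffs: 98.6130 79.7120 49.1045 0.0000 0.0000 0.0000 0.0000
t_5: node(5,0) S=38.8342 payoff=90.2958 vs cont=89.7202 → 90.2958 [stop]  node(5,1) S=62.8864 payoff=66.2436 vs cont=65.6679 → 66.2436 [stop]  node(5,2) S=101.8357 payoff=27.2943 vs cont=26.9244 → 27.2943 [stop]  node(5,3) S=164.9085 payoff=0.0000 vs cont=0.0000 → 0.0000 [wait]  node(5,4) S=267.0460 payoff=0.0000 vs cont=0.0000 → 0.0000 [wait]  node(5,5) S=432.4433 payoff=0.0000 vs cont=0.0000 → 0.0000 [wait]  ⇒ S*(5)=101.8357
t_4: node(4,0) S=49.4180 payoff=79.7120 vs cont=79.1363 → 79.7120 [stop]  node(4,1) S=80.0255 payoff=49.1045 vs cont=48.5288 → 49.1045 [stop]  node(4,2) S=129.5900 payoff=0.0000 vs cont=14.9657 → 14.9657 [wait]  node(4,3) S=209.8527 payoff=0.0000 vs cont=0.0000 → 0.0000 [wait]  node(4,4) S=339.8268 payoff=0.0000 vs cont=0.0000 → 0.0000 [wait]  ⇒ S*(4)=80.0255
t_3: node(3,0) S=62.8864 payoff=66.2436 vs cont=65.6679 → 66.2436 [stop]  node(3,1) S=101.8357 payoff=27.2943 vs cont=33.6175 → 33.6175 [wait]  node(3,2) S=164.9085 payoff=0.0000 vs cont=8.2058 → 8.2058 [wait]  node(3,3) S=267.0460 payoff=0.0000 vs cont=0.0000 → 0.0000 [wait]  ⇒ S*(3)=62.8864
t_2: node(2,0) S=80.0255 payoff=49.1045 vs cont=51.3568 → 51.3568 [wait]  node(2,1) S=129.5900 payoff=0.0000 vs cont=22.1027 → 22.1027 [wait]  node(2,2) S=209.8527 payoff=0.0000 vs cont=4.4993 → 4.4993 [wait]  ⇒ S*(2)=-
t_1: node(1,0) S=101.8357 payoff=27.2943 vs cont=38.0444 → 38.0444 [wait]  node(1,1) S=164.9085 payoff=0.0000 vs cont=14.1313 → 14.1313 [wait]  ⇒ S*(1)=-
t_0: node(0,0) S=129.5900 payoff=0.0000 vs cont=27.1800 → 27.1800 [wait]  ⇒ S*(0)=-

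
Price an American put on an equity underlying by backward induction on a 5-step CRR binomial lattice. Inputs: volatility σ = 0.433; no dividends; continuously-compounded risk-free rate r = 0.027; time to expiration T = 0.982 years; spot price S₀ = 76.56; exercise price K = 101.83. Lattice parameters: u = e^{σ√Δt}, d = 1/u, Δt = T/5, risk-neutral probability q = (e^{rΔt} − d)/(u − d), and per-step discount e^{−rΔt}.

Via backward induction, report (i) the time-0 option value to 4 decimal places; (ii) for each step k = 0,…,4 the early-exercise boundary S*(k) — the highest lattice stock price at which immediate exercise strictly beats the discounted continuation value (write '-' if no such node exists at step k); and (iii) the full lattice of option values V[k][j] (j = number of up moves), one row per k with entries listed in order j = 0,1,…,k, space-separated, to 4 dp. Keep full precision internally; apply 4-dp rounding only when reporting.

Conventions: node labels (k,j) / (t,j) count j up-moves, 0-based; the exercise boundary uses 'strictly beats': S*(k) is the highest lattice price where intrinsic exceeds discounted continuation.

price = 29.7407
boundary = - - 52.1586 63.1923 76.5600
tree:
29.7407
39.2639 19.1647
49.6714 27.7830 9.5052
58.7785 38.6377 15.6585 2.5609
66.2955 49.6714 25.2700 4.8206 0.0000
72.5000 58.7785 38.6377 9.0745 0.0000 0.0000

Δt=0.19640, u=1.21154, d=0.82540, q=0.46594, disc=e^(-rΔt)=0.99471
k=5 terminal: V=max(K-S,0) → 72.5000 58.7785 38.6377 9.0745 0.0000 0.0000
k=4: j=0 S=35.5345 intr=66.2955 cont=65.7570 V=66.2955[EX]; j=1 S=52.1586 intr=49.6714 cont=49.1328 V=49.6714[EX]; j=2 S=76.5600 intr=25.2700 cont=24.7314 V=25.2700[EX]; j=3 S=112.3771 intr=0.0000 cont=4.8206 V=4.8206[hold]; j=4 S=164.9506 intr=0.0000 cont=0.0000 V=0.0000[hold]  S*(4)=76.5600
k=3: j=0 S=43.0515 intr=58.7785 cont=58.2400 V=58.7785[EX]; j=1 S=63.1923 intr=38.6377 cont=38.0992 V=38.6377[EX]; j=2 S=92.7555 intr=9.0745 cont=15.6585 V=15.6585[hold]; j=3 S=136.1494 intr=0.0000 cont=2.5609 V=2.5609[hold]  S*(3)=63.1923
k=2: j=0 S=52.1586 intr=49.6714 cont=49.1328 V=49.6714[EX]; j=1 S=76.5600 intr=25.2700 cont=27.7830 V=27.7830[hold]; j=2 S=112.3771 intr=0.0000 cont=9.5052 V=9.5052[hold]  S*(2)=52.1586
k=1: j=0 S=63.1923 intr=38.6377 cont=39.2639 V=39.2639[hold]; j=1 S=92.7555 intr=9.0745 cont=19.1647 V=19.1647[hold]  S*(1)=-
k=0: j=0 S=76.5600 intr=25.2700 cont=29.7407 V=29.7407[hold]  S*(0)=-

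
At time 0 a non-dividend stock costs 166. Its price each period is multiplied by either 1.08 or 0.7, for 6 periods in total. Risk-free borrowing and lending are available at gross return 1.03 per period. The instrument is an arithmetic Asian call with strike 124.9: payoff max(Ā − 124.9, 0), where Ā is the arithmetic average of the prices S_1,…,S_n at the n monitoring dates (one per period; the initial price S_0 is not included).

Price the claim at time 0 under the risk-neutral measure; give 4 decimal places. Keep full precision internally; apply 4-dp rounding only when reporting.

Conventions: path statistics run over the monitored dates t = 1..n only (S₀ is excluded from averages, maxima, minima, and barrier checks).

price = 50.9162

With p* = (R−d)/(u−d) = 0.8684, sum probability × payoff across the paths and divide by R^6.
Enumerate all 2^6 = 64 price paths (U = up ×1.08, D = down ×0.7); each path with k up-moves has probability p*^k·(1−p*)^(6−k).
DDDDDD: Ā=56.9607, payoff=0.0000, prob=0.000005
UDDDDD: Ā=87.8822, payoff=0.0000, prob=0.000034
DUDDDD: Ā=77.3688, payoff=0.0000, prob=0.000034
UUDDDD: Ā=119.3690, payoff=0.0000, prob=0.000226
DDUDDD: Ā=70.0095, payoff=0.0000, prob=0.000034
UDUDDD: Ā=108.0146, payoff=0.0000, prob=0.000226
DUUDDD: Ā=97.5013, payoff=0.0000, prob=0.000226
UUUDDD: Ā=150.4306, payoff=25.5306, prob=0.001492
DDDUDD: Ā=64.8580, payoff=0.0000, prob=0.000034
UDDUDD: Ā=100.0666, payoff=0.0000, prob=0.000226
DUDUDD: Ā=89.5532, payoff=0.0000, prob=0.000226
UUDUDD: Ā=138.1678, payoff=13.2678, prob=0.001492
DDUUDD: Ā=82.1939, payoff=0.0000, prob=0.000226
UDUUDD: Ā=126.8134, payoff=1.9134, prob=0.001492
DUUUDD: Ā=116.3001, payoff=0.0000, prob=0.001492
UUUUDD: Ā=179.4345, payoff=54.5345, prob=0.009847
DDDDUD: Ā=61.2519, payoff=0.0000, prob=0.000034
UDDDUD: Ā=94.5029, payoff=0.0000, prob=0.000226
DUDDUD: Ā=83.9896, payoff=0.0000, prob=0.000226
UUDDUD: Ā=129.5839, payoff=4.6839, prob=0.001492
DDUDUD: Ā=76.6302, payoff=0.0000, prob=0.000226
UDUDUD: Ā=118.2295, payoff=0.0000, prob=0.001492
DUUDUD: Ā=107.7162, payoff=0.0000, prob=0.001492
UUUDUD: Ā=166.1907, payoff=41.2907, prob=0.009847
DDDUUD: Ā=71.4787, payoff=0.0000, prob=0.000226
UDDUUD: Ā=110.2814, payoff=0.0000, prob=0.001492
DUDUUD: Ā=99.7681, payoff=0.0000, prob=0.001492
UUDUUD: Ā=153.9279, payoff=29.0279, prob=0.009847
DDUUUD: Ā=92.4088, payoff=0.0000, prob=0.001492
UDUUUD: Ā=142.5735, payoff=17.6735, prob=0.009847
DUUUUD: Ā=132.0602, payoff=7.1602, prob=0.009847
UUUUUD: Ā=203.7500, payoff=78.8500, prob=0.064989
DDDDDU: Ā=58.7276, payoff=0.0000, prob=0.000034
UDDDDU: Ā=90.6084, payoff=0.0000, prob=0.000226
DUDDDU: Ā=80.0950, payoff=0.0000, prob=0.000226
UUDDDU: Ā=123.5752, payoff=0.0000, prob=0.001492
DDUDDU: Ā=72.7357, payoff=0.0000, prob=0.000226
UDUDDU: Ā=112.2208, payoff=0.0000, prob=0.001492
DUUDDU: Ā=101.7074, payoff=0.0000, prob=0.001492
UUUDDU: Ā=156.9200, payoff=32.0200, prob=0.009847
DDDUDU: Ā=67.5842, payoff=0.0000, prob=0.000226
UDDUDU: Ā=104.2727, payoff=0.0000, prob=0.001492
DUDUDU: Ā=93.7594, payoff=0.0000, prob=0.001492
UUDUDU: Ā=144.6573, payoff=19.7573, prob=0.009847
DDUUDU: Ā=86.4000, payoff=0.0000, prob=0.001492
UDUUDU: Ā=133.3029, payoff=8.4029, prob=0.009847
DUUUDU: Ā=122.7896, payoff=0.0000, prob=0.009847
UUUUDU: Ā=189.4467, payoff=64.5467, prob=0.064989
DDDDUU: Ā=63.9781, payoff=0.0000, prob=0.000226
UDDDUU: Ā=98.7090, payoff=0.0000, prob=0.001492
DUDDUU: Ā=88.1957, payoff=0.0000, prob=0.001492
UUDDUU: Ā=136.0734, payoff=11.1734, prob=0.009847
DDUDUU: Ā=80.8364, payoff=0.0000, prob=0.001492
UDUDUU: Ā=124.7190, payoff=0.0000, prob=0.009847
DUUDUU: Ā=114.2056, payoff=0.0000, prob=0.009847
UUUDUU: Ā=176.2030, payoff=51.3030, prob=0.064989
DDDUUU: Ā=75.6848, payoff=0.0000, prob=0.001492
UDDUUU: Ā=116.7709, payoff=0.0000, prob=0.009847
DUDUUU: Ā=106.2576, payoff=0.0000, prob=0.009847
UUDUUU: Ā=163.9402, payoff=39.0402, prob=0.064989
DDUUUU: Ā=98.8982, payoff=0.0000, prob=0.009847
UDUUUU: Ā=152.5858, payoff=27.6858, prob=0.064989
DUUUUU: Ā=142.0725, payoff=17.1725, prob=0.064989
UUUUUU: Ā=219.1976, payoff=94.2976, prob=0.428926
Price = Σ prob·payoff / R^6 = 60.796662 / 1.194052 = 50.9162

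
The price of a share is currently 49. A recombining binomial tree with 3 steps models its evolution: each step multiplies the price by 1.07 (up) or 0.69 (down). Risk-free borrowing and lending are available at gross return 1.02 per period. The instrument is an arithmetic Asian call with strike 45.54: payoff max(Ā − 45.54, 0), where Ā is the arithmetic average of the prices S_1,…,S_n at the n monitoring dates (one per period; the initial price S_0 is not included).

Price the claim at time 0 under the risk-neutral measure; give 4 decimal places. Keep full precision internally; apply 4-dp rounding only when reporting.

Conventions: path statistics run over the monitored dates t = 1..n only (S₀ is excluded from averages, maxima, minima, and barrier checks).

Set p* = 0.8684 (from d < R < u); the path-dependent value is the discounted p*-expectation over all price paths.
Enumerate all 2^3 = 8 price paths (U = up ×1.07, D = down ×0.69); each path with k up-moves has probability p*^k·(1−p*)^(3−k).
DDD: Ā=24.4119, payoff=0.0000, prob=0.002278
UDD: Ā=37.8562, payoff=0.0000, prob=0.015035
DUD: Ā=31.6495, payoff=0.0000, prob=0.015035
UUD: Ā=49.0797, payoff=3.5397, prob=0.099231
DDU: Ā=27.3669, payoff=0.0000, prob=0.015035
UDU: Ā=42.4386, payoff=0.0000, prob=0.099231
DUU: Ā=36.2319, payoff=0.0000, prob=0.099231
UUU: Ā=56.1857, payoff=10.6457, prob=0.654924
Price = Σ prob·payoff / R^3 = 7.323400 / 1.061208 = 6.9010

price = 6.9010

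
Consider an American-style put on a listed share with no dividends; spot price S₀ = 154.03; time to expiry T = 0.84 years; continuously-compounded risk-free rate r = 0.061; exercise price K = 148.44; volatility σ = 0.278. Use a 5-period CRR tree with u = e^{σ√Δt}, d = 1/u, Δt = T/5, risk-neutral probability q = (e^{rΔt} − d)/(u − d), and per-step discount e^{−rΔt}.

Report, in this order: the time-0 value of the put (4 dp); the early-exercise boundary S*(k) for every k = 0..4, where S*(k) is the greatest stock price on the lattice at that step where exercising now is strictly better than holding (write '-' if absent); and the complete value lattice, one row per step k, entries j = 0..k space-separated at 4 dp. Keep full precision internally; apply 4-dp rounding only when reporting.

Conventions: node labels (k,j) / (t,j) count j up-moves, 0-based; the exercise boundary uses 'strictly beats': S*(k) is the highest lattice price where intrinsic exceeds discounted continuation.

price = 10.4956
boundary = - - - 109.4326 122.6402
tree:
10.4956
16.9431 4.6729
26.3502 8.4800 1.2044
39.0074 15.0340 2.5174 0.0000
50.7926 25.7998 5.2618 0.0000 0.0000
61.3086 39.0074 10.9981 0.0000 0.0000 0.0000

Δt=0.16800, u=1.12069, d=0.89231, q=0.51665, disc=e^(-rΔt)=0.98980
k=5 terminal: V=max(K-S,0) → 61.3086 39.0074 10.9981 0.0000 0.0000 0.0000
k=4: j=0 S=97.6474 intr=50.7926 cont=49.2792 V=50.7926[EX]; j=1 S=122.6402 intr=25.7998 cont=24.2863 V=25.7998[EX]; j=2 S=154.0300 intr=0.0000 cont=5.2618 V=5.2618[hold]; j=3 S=193.4540 intr=0.0000 cont=0.0000 V=0.0000[hold]; j=4 S=242.9685 intr=0.0000 cont=0.0000 V=0.0000[hold]  S*(4)=122.6402
k=3: j=0 S=109.4326 intr=39.0074 cont=37.4939 V=39.0074[EX]; j=1 S=137.4419 intr=10.9981 cont=15.0340 V=15.0340[hold]; j=2 S=172.6201 intr=0.0000 cont=2.5174 V=2.5174[hold]; j=3 S=216.8023 intr=0.0000 cont=0.0000 V=0.0000[hold]  S*(3)=109.4326
k=2: j=0 S=122.6402 intr=25.7998 cont=26.3502 V=26.3502[hold]; j=1 S=154.0300 intr=0.0000 cont=8.4800 V=8.4800[hold]; j=2 S=193.4540 intr=0.0000 cont=1.2044 V=1.2044[hold]  S*(2)=-
k=1: j=0 S=137.4419 intr=10.9981 cont=16.9431 V=16.9431[hold]; j=1 S=172.6201 intr=0.0000 cont=4.6729 V=4.6729[hold]  S*(1)=-
k=0: j=0 S=154.0300 intr=0.0000 cont=10.4956 V=10.4956[hold]  S*(0)=-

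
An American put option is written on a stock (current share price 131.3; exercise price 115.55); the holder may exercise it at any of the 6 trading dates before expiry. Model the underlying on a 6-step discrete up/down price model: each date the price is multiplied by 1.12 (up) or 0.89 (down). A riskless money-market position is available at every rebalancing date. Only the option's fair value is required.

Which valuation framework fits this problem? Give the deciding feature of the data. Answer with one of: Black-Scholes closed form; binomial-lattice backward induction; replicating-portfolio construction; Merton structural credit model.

Key observation: with exercise allowed before expiry on a discrete up/down model (6 steps from spot 131.3), the strike-115.55 put's value must be rolled back through the tree testing early exercise at each node.

framework: binomial-lattice backward induction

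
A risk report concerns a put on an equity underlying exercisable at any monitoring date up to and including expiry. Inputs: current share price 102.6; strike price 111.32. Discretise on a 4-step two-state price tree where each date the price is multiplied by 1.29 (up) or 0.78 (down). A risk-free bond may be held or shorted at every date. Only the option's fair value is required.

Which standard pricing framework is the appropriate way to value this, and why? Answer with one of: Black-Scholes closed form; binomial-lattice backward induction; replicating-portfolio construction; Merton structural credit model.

Key observation: the defining feature is the embedded early-exercise option across 4 discrete dates on the spot-102.6 tree; pricing the strike-111.32 put means working backward with an exercise test at every node.

framework: binomial-lattice backward induction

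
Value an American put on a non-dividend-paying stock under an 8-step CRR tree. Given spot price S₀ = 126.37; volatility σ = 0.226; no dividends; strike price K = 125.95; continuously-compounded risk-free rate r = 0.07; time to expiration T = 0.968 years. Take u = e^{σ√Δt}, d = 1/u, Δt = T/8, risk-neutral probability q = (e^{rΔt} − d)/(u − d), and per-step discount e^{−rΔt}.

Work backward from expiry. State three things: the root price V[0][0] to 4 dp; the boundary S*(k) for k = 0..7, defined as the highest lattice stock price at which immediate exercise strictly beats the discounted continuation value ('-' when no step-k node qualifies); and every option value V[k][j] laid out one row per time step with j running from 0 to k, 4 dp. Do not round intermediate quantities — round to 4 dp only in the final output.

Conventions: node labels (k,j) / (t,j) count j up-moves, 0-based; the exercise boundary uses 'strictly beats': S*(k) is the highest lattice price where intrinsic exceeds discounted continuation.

price = 7.7444
boundary = - - - 99.8203 107.9843 99.8203 107.9843 116.8160
tree:
7.7444
12.0528 4.1139
18.1130 6.9647 1.6957
26.1297 11.4167 3.1967 0.4150
33.6765 17.9657 5.8925 0.8988 0.0000
40.6527 26.1297 10.5288 1.9468 0.0000 0.0000
47.1015 33.6765 17.9657 4.2169 0.0000 0.0000 0.0000
53.0627 40.6527 26.1297 9.1340 0.0000 0.0000 0.0000 0.0000
58.5732 47.1015 33.6765 17.9657 0.0000 0.0000 0.0000 0.0000 0.0000

params: Δt=0.12100 u=1.08179 d=0.92440 q=0.53440 e^(-rΔt)=0.99157
t_8 payoffs: 58.5732 47.1015 33.6765 17.9657 0.0000 0.0000 0.0000 0.0000 0.0000
t_7: node(7,0) S=72.8873 payoff=53.0627 vs cont=52.0004 → 53.0627 [stop]  node(7,1) S=85.2973 payoff=40.6527 vs cont=39.5904 → 40.6527 [stop]  node(7,2) S=99.8203 payoff=26.1297 vs cont=25.0674 → 26.1297 [stop]  node(7,3) S=116.8160 payoff=9.1340 vs cont=8.2943 → 9.1340 [stop]  node(7,4) S=136.7054 payoff=0.0000 vs cont=0.0000 → 0.0000 [wait]  node(7,5) S=159.9813 payoff=0.0000 vs cont=0.0000 → 0.0000 [wait]  node(7,6) S=187.2202 payoff=0.0000 vs cont=0.0000 → 0.0000 [wait]  node(7,7) S=219.0968 payoff=0.0000 vs cont=0.0000 → 0.0000 [wait]  ⇒ S*(7)=116.8160
t_6: node(6,0) S=78.8485 payoff=47.1015 vs cont=46.0392 → 47.1015 [stop]  node(6,1) S=92.2735 payoff=33.6765 vs cont=32.6142 → 33.6765 [stop]  node(6,2) S=107.9843 payoff=17.9657 vs cont=16.9034 → 17.9657 [stop]  node(6,3) S=126.3700 payoff=0.0000 vs cont=4.2169 → 4.2169 [wait]  node(6,4) S=147.8861 payoff=0.0000 vs cont=0.0000 → 0.0000 [wait]  node(6,5) S=173.0657 payoff=0.0000 vs cont=0.0000 → 0.0000 [wait]  node(6,6) S=202.5323 payoff=0.0000 vs cont=0.0000 → 0.0000 [wait]  ⇒ S*(6)=107.9843
t_5: node(5,0) S=85.2973 payoff=40.6527 vs cont=39.5904 → 40.6527 [stop]  node(5,1) S=99.8203 payoff=26.1297 vs cont=25.0674 → 26.1297 [stop]  node(5,2) S=116.8160 payoff=9.1340 vs cont=10.5288 → 10.5288 [wait]  node(5,3) S=136.7054 payoff=0.0000 vs cont=1.9468 → 1.9468 [wait]  node(5,4) S=159.9813 payoff=0.0000 vs cont=0.0000 → 0.0000 [wait]  node(5,5) S=187.2202 payoff=0.0000 vs cont=0.0000 → 0.0000 [wait]  ⇒ S*(5)=99.8203
t_4: node(4,0) S=92.2735 payoff=33.6765 vs cont=32.6142 → 33.6765 [stop]  node(4,1) S=107.9843 payoff=17.9657 vs cont=17.6425 → 17.9657 [stop]  node(4,2) S=126.3700 payoff=0.0000 vs cont=5.8925 → 5.8925 [wait]  node(4,3) S=147.8861 payoff=0.0000 vs cont=0.8988 → 0.8988 [wait]  node(4,4) S=173.0657 payoff=0.0000 vs cont=0.0000 → 0.0000 [wait]  ⇒ S*(4)=107.9843
t_3: node(3,0) S=99.8203 payoff=26.1297 vs cont=25.0674 → 26.1297 [stop]  node(3,1) S=116.8160 payoff=9.1340 vs cont=11.4167 → 11.4167 [wait]  node(3,2) S=136.7054 payoff=0.0000 vs cont=3.1967 → 3.1967 [wait]  node(3,3) S=159.9813 payoff=0.0000 vs cont=0.4150 → 0.4150 [wait]  ⇒ S*(3)=99.8203
t_2: node(2,0) S=107.9843 payoff=17.9657 vs cont=18.1130 → 18.1130 [wait]  node(2,1) S=126.3700 payoff=0.0000 vs cont=6.9647 → 6.9647 [wait]  node(2,2) S=147.8861 payoff=0.0000 vs cont=1.6957 → 1.6957 [wait]  ⇒ S*(2)=-
t_1: node(1,0) S=116.8160 payoff=9.1340 vs cont=12.0528 → 12.0528 [wait]  node(1,1) S=136.7054 payoff=0.0000 vs cont=4.1139 → 4.1139 [wait]  ⇒ S*(1)=-
t_0: node(0,0) S=126.3700 payoff=0.0000 vs cont=7.7444 → 7.7444 [wait]  ⇒ S*(0)=-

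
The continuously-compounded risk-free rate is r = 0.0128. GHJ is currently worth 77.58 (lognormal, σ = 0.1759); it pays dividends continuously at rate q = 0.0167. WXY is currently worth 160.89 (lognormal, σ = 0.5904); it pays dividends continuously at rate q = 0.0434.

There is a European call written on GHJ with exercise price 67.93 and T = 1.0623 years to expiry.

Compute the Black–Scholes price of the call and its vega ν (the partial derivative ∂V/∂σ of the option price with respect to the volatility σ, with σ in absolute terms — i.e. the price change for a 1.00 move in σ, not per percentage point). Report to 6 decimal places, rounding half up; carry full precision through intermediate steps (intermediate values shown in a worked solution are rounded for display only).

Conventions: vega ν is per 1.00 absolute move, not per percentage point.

σ√T = 0.1759·√1.0623 = 0.181297
d₁ = (ln(S/K) + (r−q+σ²/2)T) / (σ√T) = (ln(77.58/67.93) + (0.0128−0.0167+0.1759²/2)·1.0623) / 0.181297 = (0.132832 + 0.012291) / 0.181297 = 0.800474
d₂ = d₁ − σ√T = 0.800474 − 0.181297 = 0.619178
e^{−rT} = 0.986495
e^{−qT} = 0.982416
N(d₁) = 0.788282,  N(d₂) = 0.732100
Call price V = S·e^{−qT}·N(d₁) − K·e^{−rT}·N(d₂) = 60.079563 − 49.059927 = 11.019636
φ(d₁) = (1/√(2π))·e^{−d₁²/2} = 0.289582
ν = S·e^{−qT}·φ(d₁)·√T = 22.747826

price = 11.019636
ν = 22.747826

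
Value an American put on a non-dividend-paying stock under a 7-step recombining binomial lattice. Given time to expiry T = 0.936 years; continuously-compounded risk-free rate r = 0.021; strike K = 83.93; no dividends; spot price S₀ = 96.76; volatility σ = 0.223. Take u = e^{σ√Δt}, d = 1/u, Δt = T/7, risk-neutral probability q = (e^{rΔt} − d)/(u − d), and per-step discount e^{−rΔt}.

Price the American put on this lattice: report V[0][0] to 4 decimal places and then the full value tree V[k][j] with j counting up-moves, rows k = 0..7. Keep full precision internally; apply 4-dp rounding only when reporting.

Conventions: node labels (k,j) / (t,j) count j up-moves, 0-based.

price = 2.6893
tree:
2.6893
4.2818 1.0918
6.6385 1.9195 0.2597
9.9580 3.3145 0.5176 0.0000
14.3297 5.5872 1.0317 0.0000 0.0000
19.5687 9.1052 2.0562 0.0000 0.0000 0.0000
24.6087 14.1005 4.0981 0.0000 0.0000 0.0000 0.0000
29.2541 19.5687 8.1677 0.0000 0.0000 0.0000 0.0000 0.0000

Δt=0.13371, u=1.08496, d=0.92169, q=0.49685, disc=e^(-rΔt)=0.99720
k=7 terminal: V=max(K-S,0) → 29.2541 19.5687 8.1677 0.0000 0.0000 0.0000 0.0000 0.0000
k=6: j=0 S=59.3213 intr=24.6087 cont=24.3734 V=24.6087[EX]; j=1 S=69.8295 intr=14.1005 cont=13.8652 V=14.1005[EX]; j=2 S=82.1992 intr=1.7308 cont=4.0981 V=4.0981[hold]; j=3 S=96.7600 intr=0.0000 cont=0.0000 V=0.0000[hold]; j=4 S=113.9002 intr=0.0000 cont=0.0000 V=0.0000[hold]; j=5 S=134.0766 intr=0.0000 cont=0.0000 V=0.0000[hold]; j=6 S=157.8270 intr=0.0000 cont=0.0000 V=0.0000[hold]
k=5: j=0 S=64.3613 intr=19.5687 cont=19.3334 V=19.5687[EX]; j=1 S=75.7623 intr=8.1677 cont=9.1052 V=9.1052[hold]; j=2 S=89.1829 intr=0.0000 cont=2.0562 V=2.0562[hold]; j=3 S=104.9809 intr=0.0000 cont=0.0000 V=0.0000[hold]; j=4 S=123.5773 intr=0.0000 cont=0.0000 V=0.0000[hold]; j=5 S=145.4679 intr=0.0000 cont=0.0000 V=0.0000[hold]
k=4: j=0 S=69.8295 intr=14.1005 cont=14.3297 V=14.3297[hold]; j=1 S=82.1992 intr=1.7308 cont=5.5872 V=5.5872[hold]; j=2 S=96.7600 intr=0.0000 cont=1.0317 V=1.0317[hold]; j=3 S=113.9002 intr=0.0000 cont=0.0000 V=0.0000[hold]; j=4 S=134.0766 intr=0.0000 cont=0.0000 V=0.0000[hold]
k=3: j=0 S=75.7623 intr=8.1677 cont=9.9580 V=9.9580[hold]; j=1 S=89.1829 intr=0.0000 cont=3.3145 V=3.3145[hold]; j=2 S=104.9809 intr=0.0000 cont=0.5176 V=0.5176[hold]; j=3 S=123.5773 intr=0.0000 cont=0.0000 V=0.0000[hold]
k=2: j=0 S=82.1992 intr=1.7308 cont=6.6385 V=6.6385[hold]; j=1 S=96.7600 intr=0.0000 cont=1.9195 V=1.9195[hold]; j=2 S=113.9002 intr=0.0000 cont=0.2597 V=0.2597[hold]
k=1: j=0 S=89.1829 intr=0.0000 cont=4.2818 V=4.2818[hold]; j=1 S=104.9809 intr=0.0000 cont=1.0918 V=1.0918[hold]
k=0: j=0 S=96.7600 intr=0.0000 cont=2.6893 V=2.6893[hold]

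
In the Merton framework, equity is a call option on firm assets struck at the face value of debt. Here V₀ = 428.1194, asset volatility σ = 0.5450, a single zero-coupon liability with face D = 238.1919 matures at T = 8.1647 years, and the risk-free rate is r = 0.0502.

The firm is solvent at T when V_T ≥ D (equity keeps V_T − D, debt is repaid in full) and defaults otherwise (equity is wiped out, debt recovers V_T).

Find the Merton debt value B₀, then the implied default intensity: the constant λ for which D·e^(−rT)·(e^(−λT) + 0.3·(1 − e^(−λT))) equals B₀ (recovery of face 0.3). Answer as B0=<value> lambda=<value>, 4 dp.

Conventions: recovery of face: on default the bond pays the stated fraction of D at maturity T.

B0=103.7264 lambda=0.0828

Apply the equity-as-call identities (strike 238.1919, horizon 8.1647 years):
d₁ = [ln(V₀/D) + (r + σ²/2)T] / (σ√T)
   = [ln(428.1194/238.1919) + (0.0502 + 0.5·0.5450²)·8.1647] / (0.5450·√8.1647)
   = [0.586325 + 1.622428] / 1.557280 = 1.418341
d₂ = d₁ − σ√T = 1.418341 − 1.557280 = -0.138939
N(d₁) = 0.921954,  N(d₂) = 0.444749,  e^(−rT) = 0.663738
E₀ = V₀·N(d₁) − D·e^(−rT)·N(d₂)
   = 428.1194·0.921954 − 238.1919·0.663738·0.444749 = 324.393032
B₀ = V₀ − E₀ = 428.1194 − 324.393032 = 103.726368
e^(−λT) = (B₀·e^(rT)/D − 0.3)/(1 − 0.3) = (103.7264·1.506619/238.1919 − 0.3)/0.7 = 0.50870493
λ = −ln(0.50870493)/8.1647 = 0.082782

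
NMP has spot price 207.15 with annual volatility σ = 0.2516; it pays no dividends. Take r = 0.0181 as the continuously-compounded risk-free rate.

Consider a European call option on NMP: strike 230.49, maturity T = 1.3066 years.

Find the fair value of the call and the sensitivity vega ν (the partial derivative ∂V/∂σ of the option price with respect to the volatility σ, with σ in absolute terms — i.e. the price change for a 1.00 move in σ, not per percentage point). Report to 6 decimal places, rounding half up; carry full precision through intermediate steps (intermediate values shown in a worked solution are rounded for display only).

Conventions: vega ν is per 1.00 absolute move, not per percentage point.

price = 16.752439
ν = 93.473415

σ√T = 0.2516·√1.3066 = 0.287595
d₁ = (ln(S/K) + (r+σ²/2)T) / (σ√T) = (ln(207.15/230.49) + (0.0181+0.2516²/2)·1.3066) / 0.287595 = (-0.106764 + 0.065005) / 0.287595 = -0.145202
d₂ = d₁ − σ√T = -0.145202 − 0.287595 = -0.432797
e^{−rT} = 0.976628
N(d₁) = 0.442276,  N(d₂) = 0.332581
Call price V = S·N(d₁) − K·e^{−rT}·N(d₂) = 91.617451 − 74.865012 = 16.752439
φ(d₁) = (1/√(2π))·e^{−d₁²/2} = 0.394759
ν = S·φ(d₁)·√T = 93.473415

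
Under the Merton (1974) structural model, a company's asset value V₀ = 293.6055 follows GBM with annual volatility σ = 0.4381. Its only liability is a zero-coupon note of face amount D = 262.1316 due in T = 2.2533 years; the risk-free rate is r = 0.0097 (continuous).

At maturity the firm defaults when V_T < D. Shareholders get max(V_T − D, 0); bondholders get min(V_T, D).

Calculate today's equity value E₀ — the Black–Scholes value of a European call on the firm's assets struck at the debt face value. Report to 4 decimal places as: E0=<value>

Apply the equity-as-call identities (strike 262.1316, horizon 2.2533 years):
d₁ = [ln(V₀/D) + (r + σ²/2)T] / (σ√T)
   = [ln(293.6055/262.1316) + (0.0097 + 0.5·0.4381²)·2.2533] / (0.4381·√2.2533)
   = [0.113390 + 0.238097] / 0.657632 = 0.534474
d₂ = d₁ − σ√T = 0.534474 − 0.657632 = -0.123158
N(d₁) = 0.703493,  N(d₂) = 0.450991,  e^(−rT) = 0.978380
E₀ = V₀·N(d₁) − D·e^(−rT)·N(d₂)
   = 293.6055·0.703493 − 262.1316·0.978380·0.450991 = 90.886331

E0=90.8863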